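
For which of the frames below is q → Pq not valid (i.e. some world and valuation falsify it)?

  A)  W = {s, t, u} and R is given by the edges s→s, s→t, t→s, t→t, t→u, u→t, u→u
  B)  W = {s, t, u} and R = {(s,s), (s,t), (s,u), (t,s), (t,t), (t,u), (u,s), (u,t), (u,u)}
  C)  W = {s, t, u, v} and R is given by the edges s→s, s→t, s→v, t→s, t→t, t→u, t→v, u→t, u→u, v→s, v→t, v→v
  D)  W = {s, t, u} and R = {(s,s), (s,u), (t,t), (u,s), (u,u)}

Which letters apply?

none

The schema q → Pq is the dual of axiom T; it is valid on a frame iff R is reflexive.
(A) R is reflexive (each world relates to itself), so the schema is valid here.
(B) R is reflexive (each world relates to itself), so the schema is valid here.
(C) R is reflexive (each world relates to itself), so the schema is valid here.
(D) R is reflexive (each world relates to itself), so the schema is valid here.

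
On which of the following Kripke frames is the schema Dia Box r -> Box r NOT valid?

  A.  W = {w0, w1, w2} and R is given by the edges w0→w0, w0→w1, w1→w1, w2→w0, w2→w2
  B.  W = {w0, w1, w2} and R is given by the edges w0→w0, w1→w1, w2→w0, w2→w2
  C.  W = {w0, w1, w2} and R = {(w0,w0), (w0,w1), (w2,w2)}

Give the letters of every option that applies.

A, B, C

The schema Dia Box r -> Box r is the dual of axiom 5; it is valid on a frame iff R is euclidean.
(A) R is not euclidean (w0 R w1 and w0 R w0 but not w1 R w0), so the schema fails here.
(B) R is not euclidean (w2 R w0 and w2 R w2 but not w0 R w2), so the schema fails here.
(C) R is not euclidean (w0 R w1 and w0 R w0 but not w1 R w0), so the schema fails here.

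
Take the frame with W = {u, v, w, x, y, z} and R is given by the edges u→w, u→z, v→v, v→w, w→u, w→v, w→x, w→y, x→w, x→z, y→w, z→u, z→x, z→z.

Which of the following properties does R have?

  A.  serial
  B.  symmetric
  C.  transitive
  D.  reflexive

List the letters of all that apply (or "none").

(A) serial: every world has an R-successor.
(B) symmetric: every R-edge is matched by its reverse.
(C) not transitive: u R w and w R u but not u R u.
(D) not reflexive: not u R u.

A, B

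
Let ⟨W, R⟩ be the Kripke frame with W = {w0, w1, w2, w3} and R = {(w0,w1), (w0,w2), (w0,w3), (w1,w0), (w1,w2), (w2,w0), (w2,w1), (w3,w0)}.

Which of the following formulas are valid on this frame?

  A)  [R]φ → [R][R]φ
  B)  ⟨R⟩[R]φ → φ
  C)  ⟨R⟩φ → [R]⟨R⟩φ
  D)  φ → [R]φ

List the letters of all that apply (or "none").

R is symmetric: every R-edge is matched by its reverse.
R is not transitive: w0 R w1 and w1 R w0 but not w0 R w0.
R is not euclidean: w0 R w1 and w0 R w3 but not w1 R w3.
R is not a subset of the identity: w0 R w1 with w0 ≠ w1.
(A) [R]φ → [R][R]φ is axiom 4; it is valid on a frame exactly when R is transitive. R is not transitive, so not valid.
(B) ⟨R⟩[R]φ → φ (the dual of axiom B) characterises the symmetric frames. R is symmetric — valid.
(C) ⟨R⟩φ → [R]⟨R⟩φ (axiom 5) characterises the euclidean frames. R is not euclidean — not valid.
(D) φ → [R]φ is valid only on frames where every R-edge is a self-loop. Here R ⊄ identity — not valid.

B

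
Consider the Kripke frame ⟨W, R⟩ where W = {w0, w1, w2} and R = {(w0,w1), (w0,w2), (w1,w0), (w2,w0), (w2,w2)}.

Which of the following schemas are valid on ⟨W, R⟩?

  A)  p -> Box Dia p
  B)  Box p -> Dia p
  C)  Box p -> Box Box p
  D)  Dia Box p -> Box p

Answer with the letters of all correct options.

A, B

R is symmetric: every R-edge is matched by its reverse.
R is not transitive: w0 R w1 and w1 R w0 but not w0 R w0.
R is not euclidean: w0 R w1 and w0 R w2 but not w1 R w2.
R is serial: every world has an R-successor.
(A) p -> Box Dia p is axiom B, which corresponds to symmetry. R is symmetric — valid.
(B) axiom D: valid iff R is serial. R is serial — valid.
(C) axiom 4: valid iff R is transitive. R is not transitive — not valid.
(D) Dia Box p -> Box p is the dual of axiom 5, which corresponds to the euclidean property. R is not euclidean — not valid.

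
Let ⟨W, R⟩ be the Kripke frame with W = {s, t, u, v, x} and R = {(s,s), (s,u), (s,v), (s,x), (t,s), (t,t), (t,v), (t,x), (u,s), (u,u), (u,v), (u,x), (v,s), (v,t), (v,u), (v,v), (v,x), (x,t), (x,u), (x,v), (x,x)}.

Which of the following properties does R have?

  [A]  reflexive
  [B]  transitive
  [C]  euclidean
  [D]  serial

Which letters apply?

A, D

(A) reflexive: each world relates to itself.
(B) not transitive: s R v and v R t but not s R t.
(C) not euclidean: s R x and s R s but not x R s.
(D) serial: every world has an R-successor.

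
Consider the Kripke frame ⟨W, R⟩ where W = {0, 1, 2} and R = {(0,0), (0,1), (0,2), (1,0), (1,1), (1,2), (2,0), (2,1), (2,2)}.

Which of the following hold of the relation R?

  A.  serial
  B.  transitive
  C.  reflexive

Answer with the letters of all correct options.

A, B, C

(A) serial: every world has an R-successor.
(B) transitive: R is closed under composition.
(C) reflexive: each world relates to itself.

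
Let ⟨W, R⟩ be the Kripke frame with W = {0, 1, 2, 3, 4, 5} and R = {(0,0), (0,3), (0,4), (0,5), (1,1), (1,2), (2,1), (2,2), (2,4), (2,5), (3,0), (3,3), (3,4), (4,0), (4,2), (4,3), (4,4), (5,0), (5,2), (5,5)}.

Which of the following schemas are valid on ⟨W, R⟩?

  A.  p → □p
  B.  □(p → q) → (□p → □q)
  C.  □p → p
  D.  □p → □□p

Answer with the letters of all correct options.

B, C

R is reflexive: each world relates to itself.
R is not transitive: 0 R 4 and 4 R 2 but not 0 R 2.
R is not a subset of the identity: 0 R 3 with 0 ≠ 3.
(A) p → □p (equivalent to ◇p→p) corresponds to R being a subset of the identity. Here R ⊄ identity, so not valid.
(B) □(p → q) → (□p → □q) is axiom K, valid on every Kripke frame — valid.
(C) □p → p (axiom T) characterises the reflexive frames. R is reflexive — valid.
(D) □p → □□p (axiom 4) characterises the transitive frames. R is not transitive — not valid.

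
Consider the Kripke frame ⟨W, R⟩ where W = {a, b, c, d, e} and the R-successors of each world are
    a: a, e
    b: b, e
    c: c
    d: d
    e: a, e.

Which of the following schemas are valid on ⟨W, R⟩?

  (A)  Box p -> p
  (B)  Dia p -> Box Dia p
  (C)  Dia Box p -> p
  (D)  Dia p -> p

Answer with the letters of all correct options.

R is reflexive: each world relates to itself.
R is not symmetric: b R e but not e R b.
R is not euclidean: b R e and b R b but not e R b.
R is not a subset of the identity: a R e with a ≠ e.
(A) Box p -> p (axiom T) characterises the reflexive frames. R is reflexive — valid.
(B) Dia p -> Box Dia p is axiom 5, which corresponds to the euclidean property. R is not euclidean — not valid.
(C) Dia Box p -> p is the dual of axiom B, which corresponds to symmetry. R is not symmetric — not valid.
(D) Dia p -> p is valid only on frames where every R-edge is a self-loop. Here R ⊄ identity — not valid.

A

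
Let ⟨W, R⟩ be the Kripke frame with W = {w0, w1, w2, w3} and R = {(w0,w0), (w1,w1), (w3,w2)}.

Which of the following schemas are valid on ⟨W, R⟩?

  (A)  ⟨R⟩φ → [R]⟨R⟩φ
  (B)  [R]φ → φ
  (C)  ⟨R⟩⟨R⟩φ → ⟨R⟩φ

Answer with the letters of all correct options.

R is not reflexive: not w2 R w2.
R is transitive: R is closed under composition.
R is not euclidean: w3 R w2 and w3 R w2 but not w2 R w2.
(A) ⟨R⟩φ → [R]⟨R⟩φ is axiom 5, which corresponds to the euclidean property. R is not euclidean — not valid.
(B) axiom T: valid iff R is reflexive. R is not reflexive — not valid.
(C) ⟨R⟩⟨R⟩φ → ⟨R⟩φ is the dual of axiom 4, which corresponds to transitivity. R is transitive — valid.

C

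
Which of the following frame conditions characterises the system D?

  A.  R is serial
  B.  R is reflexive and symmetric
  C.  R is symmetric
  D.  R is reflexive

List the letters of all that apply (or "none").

A

(A) D is sound and complete for exactly this class.
(B) this class determines B (= KTB), not D.
(C) this class determines KB, not D.
(D) this class determines T (= KT), not D.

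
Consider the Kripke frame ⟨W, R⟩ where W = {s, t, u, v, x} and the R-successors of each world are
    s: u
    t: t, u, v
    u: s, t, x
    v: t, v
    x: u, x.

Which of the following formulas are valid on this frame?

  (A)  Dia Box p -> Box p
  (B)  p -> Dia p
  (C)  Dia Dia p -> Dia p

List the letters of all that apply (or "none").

none

R is not reflexive: not s R s.
R is not transitive: s R u and u R s but not s R s.
R is not euclidean: t R u and t R v but not u R v.
(A) Dia Box p -> Box p (the dual of axiom 5) characterises the euclidean frames. R is not euclidean — not valid.
(B) p -> Dia p (the dual of axiom T) characterises the reflexive frames. R is not reflexive — not valid.
(C) Dia Dia p -> Dia p is the dual of axiom 4, which corresponds to transitivity. R is not transitive — not valid.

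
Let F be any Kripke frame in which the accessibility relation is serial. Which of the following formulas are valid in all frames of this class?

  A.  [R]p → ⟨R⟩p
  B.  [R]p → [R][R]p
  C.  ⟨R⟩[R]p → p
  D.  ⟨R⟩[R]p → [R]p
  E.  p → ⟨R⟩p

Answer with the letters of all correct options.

(A) [R]p → ⟨R⟩p is axiom D, which corresponds to seriality. Every such R is serial — valid.
(B) [R]p → [R][R]p is axiom 4; it is valid on a frame exactly when R is transitive. Such an R need not be transitive, so not valid.
(C) the dual of axiom B: valid iff R is symmetric. Such an R need not be symmetric — not valid.
(D) ⟨R⟩[R]p → [R]p is the dual of axiom 5, which corresponds to the euclidean property. Such an R need not be euclidean — not valid.
(E) the dual of axiom T: valid iff R is reflexive. Such an R need not be reflexive — not valid.

A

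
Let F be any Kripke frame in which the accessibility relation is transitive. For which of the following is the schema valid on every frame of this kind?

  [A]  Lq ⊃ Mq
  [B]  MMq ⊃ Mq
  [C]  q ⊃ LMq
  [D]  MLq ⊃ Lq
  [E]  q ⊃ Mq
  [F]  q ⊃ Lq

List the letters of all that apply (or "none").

(A) Lq ⊃ Mq is axiom D; it is valid on a frame exactly when R is serial. Such an R need not be serial, so not valid.
(B) MMq ⊃ Mq is the dual of axiom 4, which corresponds to transitivity. Every such R is transitive — valid.
(C) q ⊃ LMq is axiom B; it is valid on a frame exactly when R is symmetric. Such an R need not be symmetric, so not valid.
(D) MLq ⊃ Lq is the dual of axiom 5; it is valid on a frame exactly when R is euclidean. Such an R need not be euclidean, so not valid.
(E) q ⊃ Mq is the dual of axiom T, which corresponds to reflexivity. Such an R need not be reflexive — not valid.
(F) q ⊃ Lq is valid only on frames where every R-edge is a self-loop. Such an R need not be a subset of the identity — not valid.

B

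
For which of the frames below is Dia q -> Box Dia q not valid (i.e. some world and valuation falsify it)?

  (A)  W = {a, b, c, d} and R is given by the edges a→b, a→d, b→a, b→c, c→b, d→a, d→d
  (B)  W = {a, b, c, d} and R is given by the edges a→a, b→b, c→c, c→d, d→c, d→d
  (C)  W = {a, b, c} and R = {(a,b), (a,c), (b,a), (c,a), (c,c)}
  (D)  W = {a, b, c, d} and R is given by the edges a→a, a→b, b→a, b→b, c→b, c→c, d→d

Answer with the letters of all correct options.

A, C, D

The schema Dia q -> Box Dia q is axiom 5; it is valid on a frame iff R is euclidean.
(A) R is not euclidean (a R b and a R d but not b R d), so the schema fails here.
(B) R is euclidean (any two R-successors of the same world are R-related), so the schema is valid here.
(C) R is not euclidean (a R b and a R c but not b R c), so the schema fails here.
(D) R is not euclidean (c R b and c R c but not b R c), so the schema fails here.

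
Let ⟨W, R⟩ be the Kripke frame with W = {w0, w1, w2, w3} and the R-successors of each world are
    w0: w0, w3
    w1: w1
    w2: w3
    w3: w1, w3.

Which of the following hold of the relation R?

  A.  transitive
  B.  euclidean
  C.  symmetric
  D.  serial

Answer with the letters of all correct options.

(A) not transitive: w0 R w3 and w3 R w1 but not w0 R w1.
(B) not euclidean: w0 R w3 and w0 R w0 but not w3 R w0.
(C) not symmetric: w0 R w3 but not w3 R w0.
(D) serial: every world has an R-successor.

D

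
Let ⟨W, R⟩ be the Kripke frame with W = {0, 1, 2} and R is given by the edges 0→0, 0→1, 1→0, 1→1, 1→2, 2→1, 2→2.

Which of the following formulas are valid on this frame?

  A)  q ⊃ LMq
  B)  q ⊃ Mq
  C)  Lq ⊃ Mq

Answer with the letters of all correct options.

A, B, C

R is reflexive: each world relates to itself.
R is symmetric: every R-edge is matched by its reverse.
R is serial: every world has an R-successor.
(A) axiom B: valid iff R is symmetric. R is symmetric — valid.
(B) the dual of axiom T: valid iff R is reflexive. R is reflexive — valid.
(C) axiom D: valid iff R is serial. R is serial — valid.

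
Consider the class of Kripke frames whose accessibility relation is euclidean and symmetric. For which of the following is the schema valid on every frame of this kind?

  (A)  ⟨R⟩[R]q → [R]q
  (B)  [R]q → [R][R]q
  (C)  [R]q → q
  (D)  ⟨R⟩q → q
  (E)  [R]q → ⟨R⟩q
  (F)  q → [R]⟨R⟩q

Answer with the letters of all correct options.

A, B, F

A symmetric euclidean relation is transitive (uRv and vRw give vRu by symmetry, then uRw by the euclidean condition, applied at v).
(A) ⟨R⟩[R]q → [R]q is the dual of axiom 5, which corresponds to the euclidean property. Every such R is euclidean — valid.
(B) [R]q → [R][R]q is axiom 4, which corresponds to transitivity. Every such R is transitive — valid.
(C) [R]q → q is axiom T; it is valid on a frame exactly when R is reflexive. Such an R need not be reflexive, so not valid.
(D) ⟨R⟩q → q is valid only on frames where every R-edge is a self-loop. Such an R need not be a subset of the identity — not valid.
(E) axiom D: valid iff R is serial. Such an R need not be serial — not valid.
(F) axiom B: valid iff R is symmetric. Every such R is symmetric — valid.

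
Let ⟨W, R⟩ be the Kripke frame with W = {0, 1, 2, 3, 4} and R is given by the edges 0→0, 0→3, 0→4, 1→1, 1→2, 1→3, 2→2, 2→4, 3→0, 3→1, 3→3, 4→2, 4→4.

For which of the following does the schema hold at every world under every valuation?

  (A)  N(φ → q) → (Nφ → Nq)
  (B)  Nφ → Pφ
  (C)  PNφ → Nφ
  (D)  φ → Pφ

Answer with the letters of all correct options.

A, B, D

R is reflexive: each world relates to itself.
R is not euclidean: 0 R 3 and 0 R 4 but not 3 R 4.
R is serial: every world has an R-successor.
(A) this is just K, valid on every normal frame.
(B) Nφ → Pφ is axiom D; it is valid on a frame exactly when R is serial. R is serial, so valid.
(C) the dual of axiom 5: valid iff R is euclidean. R is not euclidean — not valid.
(D) the dual of axiom T: valid iff R is reflexive. R is reflexive — valid.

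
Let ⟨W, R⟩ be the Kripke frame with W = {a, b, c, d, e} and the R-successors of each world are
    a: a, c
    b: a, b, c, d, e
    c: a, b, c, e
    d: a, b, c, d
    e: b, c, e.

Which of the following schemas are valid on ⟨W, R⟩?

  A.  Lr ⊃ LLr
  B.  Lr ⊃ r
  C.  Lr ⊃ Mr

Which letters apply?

B, C

R is reflexive: each world relates to itself.
R is not transitive: a R c and c R b but not a R b.
R is serial: every world has an R-successor.
(A) Lr ⊃ LLr (axiom 4) characterises the transitive frames. R is not transitive — not valid.
(B) Lr ⊃ r is axiom T, which corresponds to reflexivity. R is reflexive — valid.
(C) axiom D: valid iff R is serial. R is serial — valid.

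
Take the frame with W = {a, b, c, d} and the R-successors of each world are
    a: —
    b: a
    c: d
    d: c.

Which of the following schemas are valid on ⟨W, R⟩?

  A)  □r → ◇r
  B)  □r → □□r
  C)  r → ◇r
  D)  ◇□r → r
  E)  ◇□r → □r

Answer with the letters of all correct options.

none

R is not reflexive: not a R a.
R is not symmetric: b R a but not a R b.
R is not transitive: c R d and d R c but not c R c.
R is not euclidean: b R a and b R a but not a R a.
R is not serial: a has no R-successor.
(A) □r → ◇r is axiom D; it is valid on a frame exactly when R is serial. R is not serial, so not valid.
(B) □r → □□r is axiom 4; it is valid on a frame exactly when R is transitive. R is not transitive, so not valid.
(C) r → ◇r (the dual of axiom T) characterises the reflexive frames. R is not reflexive — not valid.
(D) ◇□r → r is the dual of axiom B, which corresponds to symmetry. R is not symmetric — not valid.
(E) ◇□r → □r is the dual of axiom 5, which corresponds to the euclidean property. R is not euclidean — not valid.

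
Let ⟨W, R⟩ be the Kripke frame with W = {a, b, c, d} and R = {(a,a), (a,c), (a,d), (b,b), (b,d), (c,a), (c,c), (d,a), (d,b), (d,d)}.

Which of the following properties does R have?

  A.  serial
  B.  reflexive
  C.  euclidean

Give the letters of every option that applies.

A, B

(A) serial: every world has an R-successor.
(B) reflexive: each world relates to itself.
(C) not euclidean: a R c and a R d but not c R d.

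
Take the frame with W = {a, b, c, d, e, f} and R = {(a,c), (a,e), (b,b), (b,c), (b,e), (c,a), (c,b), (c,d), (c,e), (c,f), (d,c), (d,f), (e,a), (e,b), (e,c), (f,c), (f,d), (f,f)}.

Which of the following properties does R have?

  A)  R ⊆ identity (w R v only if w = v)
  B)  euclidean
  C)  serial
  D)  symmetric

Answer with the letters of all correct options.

(A) not ⊆ identity: a R c with a ≠ c.
(B) not euclidean: c R a and c R b but not a R b.
(C) serial: every world has an R-successor.
(D) symmetric: every R-edge is matched by its reverse.

C, D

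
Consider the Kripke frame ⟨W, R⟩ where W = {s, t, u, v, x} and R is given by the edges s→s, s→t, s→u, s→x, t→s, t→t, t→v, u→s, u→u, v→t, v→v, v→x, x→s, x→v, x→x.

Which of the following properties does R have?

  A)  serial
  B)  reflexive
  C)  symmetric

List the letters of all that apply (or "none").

(A) serial: every world has an R-successor.
(B) reflexive: each world relates to itself.
(C) symmetric: every R-edge is matched by its reverse.

A, B, C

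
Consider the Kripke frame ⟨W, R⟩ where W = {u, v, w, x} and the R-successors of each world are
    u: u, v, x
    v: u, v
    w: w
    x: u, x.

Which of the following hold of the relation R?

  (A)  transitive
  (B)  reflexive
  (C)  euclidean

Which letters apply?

B

(A) not transitive: v R u and u R x but not v R x.
(B) reflexive: each world relates to itself.
(C) not euclidean: u R v and u R x but not v R x.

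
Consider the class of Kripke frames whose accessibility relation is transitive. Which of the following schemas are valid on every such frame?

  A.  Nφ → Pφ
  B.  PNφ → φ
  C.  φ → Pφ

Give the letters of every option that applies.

(A) Nφ → Pφ is axiom D, which corresponds to seriality. Such an R need not be serial — not valid.
(B) PNφ → φ is the dual of axiom B; it is valid on a frame exactly when R is symmetric. Such an R need not be symmetric, so not valid.
(C) the dual of axiom T: valid iff R is reflexive. Such an R need not be reflexive — not valid.

none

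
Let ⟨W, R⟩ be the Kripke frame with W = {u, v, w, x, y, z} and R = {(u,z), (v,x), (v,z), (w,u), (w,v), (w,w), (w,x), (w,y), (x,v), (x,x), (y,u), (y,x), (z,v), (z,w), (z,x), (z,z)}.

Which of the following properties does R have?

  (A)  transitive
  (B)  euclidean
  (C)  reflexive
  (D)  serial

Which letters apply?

(A) not transitive: u R z and z R v but not u R v.
(B) not euclidean: v R x and v R z but not x R z.
(C) not reflexive: not u R u.
(D) serial: every world has an R-successor.

D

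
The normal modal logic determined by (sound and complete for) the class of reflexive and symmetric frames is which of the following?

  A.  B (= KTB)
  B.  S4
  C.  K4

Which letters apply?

(A) B (= KTB) is determined by exactly this class.
(B) S4 is determined by the class of reflexive and transitive frames.
(C) K4 is determined by the class of transitive frames.

A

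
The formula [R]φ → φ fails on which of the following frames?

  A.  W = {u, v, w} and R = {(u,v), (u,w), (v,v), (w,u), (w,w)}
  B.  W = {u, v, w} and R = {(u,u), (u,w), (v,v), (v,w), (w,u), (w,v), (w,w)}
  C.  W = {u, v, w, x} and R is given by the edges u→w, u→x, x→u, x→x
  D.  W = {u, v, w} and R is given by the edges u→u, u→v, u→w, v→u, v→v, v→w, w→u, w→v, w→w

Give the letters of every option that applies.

The schema [R]φ → φ is axiom T; it is valid on a frame iff R is reflexive.
(A) R is not reflexive (not u R u), so the schema fails here.
(B) R is reflexive (each world relates to itself), so the schema is valid here.
(C) R is not reflexive (not u R u), so the schema fails here.
(D) R is reflexive (each world relates to itself), so the schema is valid here.

A, C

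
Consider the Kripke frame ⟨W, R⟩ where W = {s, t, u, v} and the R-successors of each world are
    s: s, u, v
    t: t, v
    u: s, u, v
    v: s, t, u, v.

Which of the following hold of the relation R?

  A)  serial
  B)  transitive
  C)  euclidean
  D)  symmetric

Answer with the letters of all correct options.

A, D

(A) serial: every world has an R-successor.
(B) not transitive: s R v and v R t but not s R t.
(C) not euclidean: v R s and v R t but not s R t.
(D) symmetric: every R-edge is matched by its reverse.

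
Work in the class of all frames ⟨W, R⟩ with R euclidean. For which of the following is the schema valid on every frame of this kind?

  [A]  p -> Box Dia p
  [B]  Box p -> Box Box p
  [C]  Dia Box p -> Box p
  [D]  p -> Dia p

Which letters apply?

C

(A) p -> Box Dia p (axiom B) characterises the symmetric frames. Such an R need not be symmetric — not valid.
(B) Box p -> Box Box p (axiom 4) characterises the transitive frames. Such an R need not be transitive — not valid.
(C) the dual of axiom 5: valid iff R is euclidean. Every such R is euclidean — valid.
(D) p -> Dia p is the dual of axiom T, which corresponds to reflexivity. Such an R need not be reflexive — not valid.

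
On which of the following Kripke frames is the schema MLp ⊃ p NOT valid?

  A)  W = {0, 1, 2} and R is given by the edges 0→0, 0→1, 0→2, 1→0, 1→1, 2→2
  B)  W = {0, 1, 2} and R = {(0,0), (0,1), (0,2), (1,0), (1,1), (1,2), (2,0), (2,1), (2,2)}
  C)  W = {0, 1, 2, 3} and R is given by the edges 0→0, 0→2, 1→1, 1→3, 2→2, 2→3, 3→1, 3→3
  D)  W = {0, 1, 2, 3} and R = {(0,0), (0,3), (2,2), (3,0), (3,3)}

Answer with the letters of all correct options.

A, C

The schema MLp ⊃ p is the dual of axiom B; it is valid on a frame iff R is symmetric.
(A) R is not symmetric (0 R 2 but not 2 R 0), so the schema fails here.
(B) R is symmetric (every R-edge is matched by its reverse), so the schema is valid here.
(C) R is not symmetric (0 R 2 but not 2 R 0), so the schema fails here.
(D) R is symmetric (every R-edge is matched by its reverse), so the schema is valid here.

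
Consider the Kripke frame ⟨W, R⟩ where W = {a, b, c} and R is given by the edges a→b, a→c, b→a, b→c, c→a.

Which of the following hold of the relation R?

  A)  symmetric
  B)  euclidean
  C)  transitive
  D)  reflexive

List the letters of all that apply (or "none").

none

(A) not symmetric: b R c but not c R b.
(B) not euclidean: a R c and a R b but not c R b.
(C) not transitive: a R b and b R a but not a R a.
(D) not reflexive: not a R a.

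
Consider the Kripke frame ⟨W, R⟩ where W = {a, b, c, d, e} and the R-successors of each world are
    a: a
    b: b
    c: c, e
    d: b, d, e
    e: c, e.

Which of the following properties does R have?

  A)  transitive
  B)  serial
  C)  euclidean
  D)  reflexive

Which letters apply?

(A) not transitive: d R e and e R c but not d R c.
(B) serial: every world has an R-successor.
(C) not euclidean: d R b and d R d but not b R d.
(D) reflexive: each world relates to itself.

B, D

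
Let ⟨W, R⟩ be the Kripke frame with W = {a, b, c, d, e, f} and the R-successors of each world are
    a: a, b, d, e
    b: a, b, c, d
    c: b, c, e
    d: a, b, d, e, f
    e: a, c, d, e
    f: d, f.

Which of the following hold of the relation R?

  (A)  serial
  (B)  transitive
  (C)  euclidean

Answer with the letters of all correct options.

(A) serial: every world has an R-successor.
(B) not transitive: a R b and b R c but not a R c.
(C) not euclidean: a R b and a R e but not b R e.

A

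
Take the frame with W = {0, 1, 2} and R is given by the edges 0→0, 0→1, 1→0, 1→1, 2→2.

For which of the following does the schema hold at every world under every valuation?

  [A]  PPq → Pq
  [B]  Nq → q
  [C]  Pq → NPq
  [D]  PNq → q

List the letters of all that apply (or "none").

R is reflexive: each world relates to itself.
R is symmetric: every R-edge is matched by its reverse.
R is transitive: R is closed under composition.
R is euclidean: any two R-successors of the same world are R-related.
(A) PPq → Pq (the dual of axiom 4) characterises the transitive frames. R is transitive — valid.
(B) Nq → q is axiom T; it is valid on a frame exactly when R is reflexive. R is reflexive, so valid.
(C) Pq → NPq is axiom 5, which corresponds to the euclidean property. R is euclidean — valid.
(D) the dual of axiom B: valid iff R is symmetric. R is symmetric — valid.

A, B, C, D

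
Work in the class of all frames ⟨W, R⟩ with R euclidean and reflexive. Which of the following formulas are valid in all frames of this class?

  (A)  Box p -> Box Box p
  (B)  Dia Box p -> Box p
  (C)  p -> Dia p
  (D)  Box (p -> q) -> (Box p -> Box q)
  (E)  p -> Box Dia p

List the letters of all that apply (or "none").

A, B, C, D, E

A reflexive euclidean relation is also symmetric (from wRw and wRv the euclidean condition gives vRw) and hence transitive; it is an equivalence relation.
(A) Box p -> Box Box p is axiom 4, which corresponds to transitivity. Every such R is transitive — valid.
(B) the dual of axiom 5: valid iff R is euclidean. Every such R is euclidean — valid.
(C) p -> Dia p (the dual of axiom T) characterises the reflexive frames. Every such R is reflexive — valid.
(D) Box (p -> q) -> (Box p -> Box q) is the K axiom; it holds on all frames — valid.
(E) p -> Box Dia p is axiom B; it is valid on a frame exactly when R is symmetric. Every such R is symmetric, so valid.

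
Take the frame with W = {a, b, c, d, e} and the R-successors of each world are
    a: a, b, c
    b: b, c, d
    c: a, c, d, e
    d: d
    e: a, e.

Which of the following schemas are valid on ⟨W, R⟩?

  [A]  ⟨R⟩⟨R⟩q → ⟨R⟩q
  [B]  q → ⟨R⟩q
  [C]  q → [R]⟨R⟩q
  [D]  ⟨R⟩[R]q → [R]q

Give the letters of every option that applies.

B

R is reflexive: each world relates to itself.
R is not symmetric: a R b but not b R a.
R is not transitive: a R b and b R d but not a R d.
R is not euclidean: a R b and a R a but not b R a.
(A) the dual of axiom 4: valid iff R is transitive. R is not transitive — not valid.
(B) the dual of axiom T: valid iff R is reflexive. R is reflexive — valid.
(C) q → [R]⟨R⟩q is axiom B; it is valid on a frame exactly when R is symmetric. R is not symmetric, so not valid.
(D) the dual of axiom 5: valid iff R is euclidean. R is not euclidean — not valid.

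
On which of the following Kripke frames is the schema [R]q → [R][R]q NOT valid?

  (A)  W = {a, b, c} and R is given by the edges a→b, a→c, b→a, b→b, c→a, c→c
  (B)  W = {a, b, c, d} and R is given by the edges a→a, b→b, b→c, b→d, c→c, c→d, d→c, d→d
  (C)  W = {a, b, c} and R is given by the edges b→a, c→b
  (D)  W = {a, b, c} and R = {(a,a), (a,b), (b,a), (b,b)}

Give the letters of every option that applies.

The schema [R]q → [R][R]q is axiom 4; it is valid on a frame iff R is transitive.
(A) R is not transitive (a R b and b R a but not a R a), so the schema fails here.
(B) R is transitive (R is closed under composition), so the schema is valid here.
(C) R is not transitive (c R b and b R a but not c R a), so the schema fails here.
(D) R is transitive (R is closed under composition), so the schema is valid here.

A, C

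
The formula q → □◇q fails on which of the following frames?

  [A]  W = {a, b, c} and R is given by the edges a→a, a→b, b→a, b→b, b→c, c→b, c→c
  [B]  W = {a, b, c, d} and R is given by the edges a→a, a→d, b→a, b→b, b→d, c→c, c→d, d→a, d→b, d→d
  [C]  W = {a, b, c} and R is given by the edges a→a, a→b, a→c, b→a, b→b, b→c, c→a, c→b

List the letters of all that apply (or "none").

B

The schema q → □◇q is axiom B; it is valid on a frame iff R is symmetric.
(A) R is symmetric (every R-edge is matched by its reverse), so the schema is valid here.
(B) R is not symmetric (b R a but not a R b), so the schema fails here.
(C) R is symmetric (every R-edge is matched by its reverse), so the schema is valid here.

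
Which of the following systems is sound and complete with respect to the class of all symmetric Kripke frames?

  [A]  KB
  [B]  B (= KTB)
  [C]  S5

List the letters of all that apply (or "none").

(A) KB is determined by exactly this class.
(B) B (= KTB) is determined by the class of reflexive and symmetric frames.
(C) S5 is determined by the class of reflexive, symmetric, and transitive frames.

A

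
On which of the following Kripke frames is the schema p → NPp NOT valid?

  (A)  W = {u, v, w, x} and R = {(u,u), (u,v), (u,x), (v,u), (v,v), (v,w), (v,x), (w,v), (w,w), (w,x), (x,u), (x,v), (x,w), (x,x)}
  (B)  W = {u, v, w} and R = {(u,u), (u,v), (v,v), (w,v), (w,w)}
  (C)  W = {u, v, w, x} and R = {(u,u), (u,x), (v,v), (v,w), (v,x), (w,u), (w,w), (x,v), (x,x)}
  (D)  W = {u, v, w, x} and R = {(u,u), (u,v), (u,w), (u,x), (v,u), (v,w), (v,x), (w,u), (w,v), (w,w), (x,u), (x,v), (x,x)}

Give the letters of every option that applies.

The schema p → NPp is axiom B; it is valid on a frame iff R is symmetric.
(A) R is symmetric (every R-edge is matched by its reverse), so the schema is valid here.
(B) R is not symmetric (u R v but not v R u), so the schema fails here.
(C) R is not symmetric (u R x but not x R u), so the schema fails here.
(D) R is symmetric (every R-edge is matched by its reverse), so the schema is valid here.

B, C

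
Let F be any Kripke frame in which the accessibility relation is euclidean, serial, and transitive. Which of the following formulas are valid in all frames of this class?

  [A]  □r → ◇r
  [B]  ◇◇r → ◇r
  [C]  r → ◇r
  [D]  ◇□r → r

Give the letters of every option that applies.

(A) □r → ◇r (axiom D) characterises the serial frames. Every such R is serial — valid.
(B) ◇◇r → ◇r is the dual of axiom 4; it is valid on a frame exactly when R is transitive. Every such R is transitive, so valid.
(C) the dual of axiom T: valid iff R is reflexive. Such an R need not be reflexive — not valid.
(D) the dual of axiom B: valid iff R is symmetric. Such an R need not be symmetric — not valid.

A, B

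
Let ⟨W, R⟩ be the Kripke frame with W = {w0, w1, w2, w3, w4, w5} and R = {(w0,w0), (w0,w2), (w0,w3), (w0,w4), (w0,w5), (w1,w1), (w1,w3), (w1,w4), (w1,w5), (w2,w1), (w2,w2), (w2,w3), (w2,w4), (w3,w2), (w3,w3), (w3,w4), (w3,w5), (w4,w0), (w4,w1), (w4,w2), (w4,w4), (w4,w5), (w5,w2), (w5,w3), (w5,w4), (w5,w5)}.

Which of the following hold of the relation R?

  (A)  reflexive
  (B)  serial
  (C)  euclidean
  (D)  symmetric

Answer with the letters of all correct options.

(A) reflexive: each world relates to itself.
(B) serial: every world has an R-successor.
(C) not euclidean: w0 R w2 and w0 R w0 but not w2 R w0.
(D) not symmetric: w0 R w2 but not w2 R w0.

A, B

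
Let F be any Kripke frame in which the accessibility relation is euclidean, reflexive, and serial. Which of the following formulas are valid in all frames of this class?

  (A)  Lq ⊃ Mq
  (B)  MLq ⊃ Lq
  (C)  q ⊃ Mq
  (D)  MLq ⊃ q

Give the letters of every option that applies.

A relation that is euclidean, reflexive, and serial is also symmetric and transitive.
(A) Lq ⊃ Mq (axiom D) characterises the serial frames. Every such R is serial — valid.
(B) MLq ⊃ Lq is the dual of axiom 5, which corresponds to the euclidean property. Every such R is euclidean — valid.
(C) the dual of axiom T: valid iff R is reflexive. Every such R is reflexive — valid.
(D) MLq ⊃ q is the dual of axiom B, which corresponds to symmetry. Every such R is symmetric — valid.

A, B, C, D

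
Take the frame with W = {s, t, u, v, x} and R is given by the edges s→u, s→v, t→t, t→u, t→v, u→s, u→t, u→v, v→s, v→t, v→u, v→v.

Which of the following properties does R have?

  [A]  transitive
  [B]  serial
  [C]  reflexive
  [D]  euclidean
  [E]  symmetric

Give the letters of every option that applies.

(A) not transitive: s R u and u R s but not s R s.
(B) not serial: x has no R-successor.
(C) not reflexive: not s R s.
(D) not euclidean: u R s and u R t but not s R t.
(E) symmetric: every R-edge is matched by its reverse.

E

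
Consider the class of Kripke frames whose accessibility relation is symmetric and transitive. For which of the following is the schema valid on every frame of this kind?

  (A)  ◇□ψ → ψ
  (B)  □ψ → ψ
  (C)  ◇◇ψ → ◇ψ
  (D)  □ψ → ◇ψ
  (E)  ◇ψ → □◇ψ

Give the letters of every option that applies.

A, C, E

A symmetric transitive relation is euclidean (uRv and uRw give vRu by symmetry, then vRw by transitivity).
(A) ◇□ψ → ψ (the dual of axiom B) characterises the symmetric frames. Every such R is symmetric — valid.
(B) □ψ → ψ is axiom T, which corresponds to reflexivity. Such an R need not be reflexive — not valid.
(C) ◇◇ψ → ◇ψ is the dual of axiom 4, which corresponds to transitivity. Every such R is transitive — valid.
(D) □ψ → ◇ψ is axiom D; it is valid on a frame exactly when R is serial. Such an R need not be serial, so not valid.
(E) ◇ψ → □◇ψ is axiom 5; it is valid on a frame exactly when R is euclidean. Every such R is euclidean, so valid.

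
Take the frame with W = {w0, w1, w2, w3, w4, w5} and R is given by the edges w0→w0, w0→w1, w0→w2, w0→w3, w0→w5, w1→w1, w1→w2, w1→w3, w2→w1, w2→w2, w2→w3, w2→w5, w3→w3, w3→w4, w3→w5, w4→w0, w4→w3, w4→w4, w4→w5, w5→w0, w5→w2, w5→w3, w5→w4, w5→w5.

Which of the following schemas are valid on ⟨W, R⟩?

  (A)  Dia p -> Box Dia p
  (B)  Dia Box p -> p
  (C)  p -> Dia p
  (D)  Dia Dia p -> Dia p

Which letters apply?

R is reflexive: each world relates to itself.
R is not symmetric: w0 R w1 but not w1 R w0.
R is not transitive: w0 R w3 and w3 R w4 but not w0 R w4.
R is not euclidean: w0 R w1 and w0 R w0 but not w1 R w0.
(A) Dia p -> Box Dia p (axiom 5) characterises the euclidean frames. R is not euclidean — not valid.
(B) Dia Box p -> p is the dual of axiom B, which corresponds to symmetry. R is not symmetric — not valid.
(C) p -> Dia p is the dual of axiom T, which corresponds to reflexivity. R is reflexive — valid.
(D) the dual of axiom 4: valid iff R is transitive. R is not transitive — not valid.

C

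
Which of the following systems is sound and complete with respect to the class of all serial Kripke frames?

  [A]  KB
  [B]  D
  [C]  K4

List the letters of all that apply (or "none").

B

(A) KB is determined by the class of symmetric frames.
(B) D is determined by exactly this class.
(C) K4 is determined by the class of transitive frames.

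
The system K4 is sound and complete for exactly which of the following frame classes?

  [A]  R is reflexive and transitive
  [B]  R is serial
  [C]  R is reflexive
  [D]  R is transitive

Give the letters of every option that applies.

D

(A) this class determines S4, not K4.
(B) this class determines D, not K4.
(C) this class determines T (= KT), not K4.
(D) K4 is sound and complete for exactly this class.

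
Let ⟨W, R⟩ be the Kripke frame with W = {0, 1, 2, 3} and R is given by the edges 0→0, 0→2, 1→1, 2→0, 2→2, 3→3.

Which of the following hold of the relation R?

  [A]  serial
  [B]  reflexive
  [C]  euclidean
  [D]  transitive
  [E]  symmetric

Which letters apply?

A, B, C, D, E

(A) serial: every world has an R-successor.
(B) reflexive: each world relates to itself.
(C) euclidean: any two R-successors of the same world are R-related.
(D) transitive: R is closed under composition.
(E) symmetric: every R-edge is matched by its reverse.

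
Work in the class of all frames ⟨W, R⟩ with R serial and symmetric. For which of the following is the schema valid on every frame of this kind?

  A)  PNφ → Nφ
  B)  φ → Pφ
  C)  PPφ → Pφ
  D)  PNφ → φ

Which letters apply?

D

(A) PNφ → Nφ is the dual of axiom 5, which corresponds to the euclidean property. Such an R need not be euclidean — not valid.
(B) φ → Pφ is the dual of axiom T; it is valid on a frame exactly when R is reflexive. Such an R need not be reflexive, so not valid.
(C) PPφ → Pφ is the dual of axiom 4; it is valid on a frame exactly when R is transitive. Such an R need not be transitive, so not valid.
(D) PNφ → φ is the dual of axiom B; it is valid on a frame exactly when R is symmetric. Every such R is symmetric, so valid.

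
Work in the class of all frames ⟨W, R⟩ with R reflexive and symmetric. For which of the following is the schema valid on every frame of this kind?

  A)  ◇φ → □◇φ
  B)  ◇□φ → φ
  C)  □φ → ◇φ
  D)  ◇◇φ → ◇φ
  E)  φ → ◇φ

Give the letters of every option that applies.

B, C, E

Reflexive relations are serial.
(A) ◇φ → □◇φ (axiom 5) characterises the euclidean frames. Such an R need not be euclidean — not valid.
(B) ◇□φ → φ is the dual of axiom B, which corresponds to symmetry. Every such R is symmetric — valid.
(C) axiom D: valid iff R is serial. Every such R is serial — valid.
(D) ◇◇φ → ◇φ is the dual of axiom 4; it is valid on a frame exactly when R is transitive. Such an R need not be transitive, so not valid.
(E) the dual of axiom T: valid iff R is reflexive. Every such R is reflexive — valid.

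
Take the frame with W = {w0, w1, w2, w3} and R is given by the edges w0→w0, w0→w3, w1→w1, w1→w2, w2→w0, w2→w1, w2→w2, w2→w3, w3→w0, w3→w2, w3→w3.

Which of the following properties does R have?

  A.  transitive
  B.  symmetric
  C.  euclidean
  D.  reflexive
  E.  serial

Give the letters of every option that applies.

D, E

(A) not transitive: w0 R w3 and w3 R w2 but not w0 R w2.
(B) not symmetric: w2 R w0 but not w0 R w2.
(C) not euclidean: w2 R w0 and w2 R w1 but not w0 R w1.
(D) reflexive: each world relates to itself.
(E) serial: every world has an R-successor.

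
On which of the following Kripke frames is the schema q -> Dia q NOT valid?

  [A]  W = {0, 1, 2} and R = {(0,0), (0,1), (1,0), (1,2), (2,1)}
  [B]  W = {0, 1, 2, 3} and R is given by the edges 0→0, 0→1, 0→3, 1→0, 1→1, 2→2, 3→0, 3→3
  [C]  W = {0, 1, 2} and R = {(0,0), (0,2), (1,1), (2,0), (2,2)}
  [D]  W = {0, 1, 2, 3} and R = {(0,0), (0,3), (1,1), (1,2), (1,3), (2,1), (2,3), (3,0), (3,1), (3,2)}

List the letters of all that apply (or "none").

A, D

The schema q -> Dia q is the dual of axiom T; it is valid on a frame iff R is reflexive.
(A) R is not reflexive (not 1 R 1), so the schema fails here.
(B) R is reflexive (each world relates to itself), so the schema is valid here.
(C) R is reflexive (each world relates to itself), so the schema is valid here.
(D) R is not reflexive (not 2 R 2), so the schema fails here.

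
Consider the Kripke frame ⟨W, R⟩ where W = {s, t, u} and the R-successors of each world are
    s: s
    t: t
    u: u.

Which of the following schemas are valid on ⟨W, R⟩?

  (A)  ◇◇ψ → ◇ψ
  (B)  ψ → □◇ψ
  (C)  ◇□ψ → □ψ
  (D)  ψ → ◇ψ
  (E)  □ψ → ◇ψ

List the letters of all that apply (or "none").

R is reflexive: each world relates to itself.
R is symmetric: every R-edge is matched by its reverse.
R is transitive: R is closed under composition.
R is euclidean: any two R-successors of the same world are R-related.
R is serial: every world has an R-successor.
(A) ◇◇ψ → ◇ψ is the dual of axiom 4; it is valid on a frame exactly when R is transitive. R is transitive, so valid.
(B) ψ → □◇ψ is axiom B; it is valid on a frame exactly when R is symmetric. R is symmetric, so valid.
(C) ◇□ψ → □ψ (the dual of axiom 5) characterises the euclidean frames. R is euclidean — valid.
(D) the dual of axiom T: valid iff R is reflexive. R is reflexive — valid.
(E) □ψ → ◇ψ (axiom D) characterises the serial frames. R is serial — valid.

A, B, C, D, E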